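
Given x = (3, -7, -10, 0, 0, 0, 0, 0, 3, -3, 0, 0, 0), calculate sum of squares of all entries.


Non-zero entries: [(0, 3), (1, -7), (2, -10), (8, 3), (9, -3)]
Squares: [9, 49, 100, 9, 9]
||x||_2^2 = sum = 176.

176


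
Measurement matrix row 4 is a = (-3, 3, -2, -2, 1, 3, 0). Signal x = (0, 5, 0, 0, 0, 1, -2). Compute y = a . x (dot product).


Non-zero terms: ['3*5', '3*1', '0*-2']
Products: [15, 3, 0]
y = sum = 18.

18


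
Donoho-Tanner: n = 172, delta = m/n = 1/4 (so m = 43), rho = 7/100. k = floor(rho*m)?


m = 1/4*172 = 43.
rho = 7/100.
rho*m = 7/100*43 = 3.01.
k = floor(3.01) = 3.

3


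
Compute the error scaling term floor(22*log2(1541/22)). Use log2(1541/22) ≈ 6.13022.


log2(n/k) = log2(1541/22) ≈ 6.13022.
k*log2(n/k) ≈ 22*6.13022 = 134.86484.
floor(134.86484) = 134.

134


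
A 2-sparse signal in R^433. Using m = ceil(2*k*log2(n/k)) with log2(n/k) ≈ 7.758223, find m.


log2(n/k) = log2(433/2) ≈ 7.758223.
2*k*log2(n/k) ≈ 2*2*7.758223 = 31.032892.
m = ceil(31.032892) = 32.

32


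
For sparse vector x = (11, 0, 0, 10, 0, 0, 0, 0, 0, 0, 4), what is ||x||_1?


Non-zero entries: [(0, 11), (3, 10), (10, 4)]
Absolute values: [11, 10, 4]
||x||_1 = sum = 25.

25


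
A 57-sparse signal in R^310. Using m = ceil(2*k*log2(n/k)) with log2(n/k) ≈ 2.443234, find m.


log2(n/k) = log2(310/57) ≈ 2.443234.
2*k*log2(n/k) ≈ 2*57*2.443234 = 278.528676.
m = ceil(278.528676) = 279.

279


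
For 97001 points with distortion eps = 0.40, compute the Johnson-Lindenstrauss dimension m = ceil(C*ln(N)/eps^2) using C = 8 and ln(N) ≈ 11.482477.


ln(97001) ≈ 11.482477.
eps^2 = 0.40^2 = 0.16.
C*ln(N)/eps^2 ≈ 8*11.482477/0.16 ≈ 574.1238.
m = ceil(574.1238) = 575.

575


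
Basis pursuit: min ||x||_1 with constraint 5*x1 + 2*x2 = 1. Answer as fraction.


Axis intercepts:
  x1 = 1/5, x2 = 0: L1 = 1/5
  x1 = 0, x2 = 1/2: L1 = 1/2
x* = (1/5, 0)
||x*||_1 = 1/5.

1/5


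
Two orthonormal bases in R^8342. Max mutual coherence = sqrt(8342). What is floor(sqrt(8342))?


91^2 = 8281 <= 8342 < 8464 = 92^2, so 91 <= sqrt(8342) < 92.
floor(sqrt(8342)) = 91.

91


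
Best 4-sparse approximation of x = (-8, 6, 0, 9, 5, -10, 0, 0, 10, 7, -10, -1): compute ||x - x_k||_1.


Sorted |x_i| descending: [10, 10, 10, 9, 8, 7, 6, 5, 1, 0, 0, 0]
Keep top 4: [10, 10, 10, 9]
Tail entries: [8, 7, 6, 5, 1, 0, 0, 0]
L1 error = sum of tail = 27.

27


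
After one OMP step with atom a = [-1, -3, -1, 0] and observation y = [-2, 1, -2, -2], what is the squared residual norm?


a^T a = 11.
a^T y = 1.
coeff = 1/11 = 1/11.
||r||^2 = 142/11.

142/11


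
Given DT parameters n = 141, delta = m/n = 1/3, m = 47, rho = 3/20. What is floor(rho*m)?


m = 1/3*141 = 47.
rho = 3/20.
rho*m = 3/20*47 = 7.05.
k = floor(7.05) = 7.

7


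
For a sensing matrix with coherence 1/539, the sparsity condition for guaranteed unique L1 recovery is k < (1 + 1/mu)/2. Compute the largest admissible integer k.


1/mu = 539.
1 + 1/mu = 540.
(1 + 1/mu)/2 = 270 is an integer and the inequality is strict, so k_max = 270 - 1 = 269.

269


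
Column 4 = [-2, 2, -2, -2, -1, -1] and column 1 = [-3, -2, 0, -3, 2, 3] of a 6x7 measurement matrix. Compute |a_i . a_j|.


Inner product: -2*-3 + 2*-2 + -2*0 + -2*-3 + -1*2 + -1*3
Products: [6, -4, 0, 6, -2, -3]
Sum = 3.
|dot| = 3.

3


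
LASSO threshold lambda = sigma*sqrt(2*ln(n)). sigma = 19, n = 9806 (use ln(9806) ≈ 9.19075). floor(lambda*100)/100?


ln(9806) ≈ 9.19075.
2*ln(n) ≈ 18.3815.
sqrt(2*ln(n)) ≈ sqrt(18.3815) ≈ 4.287365.
lambda ≈ 19*4.287365 = 81.459935.
floor(lambda*100)/100 = 81.45.

81.45


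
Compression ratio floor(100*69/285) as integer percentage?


100*m/n = 100*69/285 ≈ 24.2105.
floor = 24.

24


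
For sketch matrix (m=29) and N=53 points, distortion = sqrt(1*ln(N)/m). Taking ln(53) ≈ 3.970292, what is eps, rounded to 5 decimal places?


ln(53) ≈ 3.970292.
1*ln(N)/m ≈ 1*3.970292/29 ≈ 0.13690662.
eps = sqrt(0.13690662) ≈ 0.3700089 ≈ 0.37001.

0.37001


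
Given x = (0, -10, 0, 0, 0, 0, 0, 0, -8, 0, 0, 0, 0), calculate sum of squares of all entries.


Non-zero entries: [(1, -10), (8, -8)]
Squares: [100, 64]
||x||_2^2 = sum = 164.

164


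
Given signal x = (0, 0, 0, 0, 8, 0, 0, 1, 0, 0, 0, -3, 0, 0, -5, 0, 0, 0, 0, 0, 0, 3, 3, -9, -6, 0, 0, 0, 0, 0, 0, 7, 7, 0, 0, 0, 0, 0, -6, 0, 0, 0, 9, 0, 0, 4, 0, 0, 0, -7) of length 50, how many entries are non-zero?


Non-zero positions: [4, 7, 11, 14, 21, 22, 23, 24, 31, 32, 38, 42, 45, 49].
Sparsity = 14.

14


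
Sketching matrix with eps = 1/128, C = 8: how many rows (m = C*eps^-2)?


1/eps = 128.
(1/eps)^2 = 16384.
m = 8*16384 = 131072.

131072


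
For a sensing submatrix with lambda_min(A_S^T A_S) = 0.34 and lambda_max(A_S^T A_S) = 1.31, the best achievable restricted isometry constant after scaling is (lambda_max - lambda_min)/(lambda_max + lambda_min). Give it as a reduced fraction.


lambda_max - lambda_min = 1.31 - 0.34 = 0.97.
lambda_max + lambda_min = 1.31 + 0.34 = 1.65.
delta = 0.97/1.65 = 97/165.

97/165


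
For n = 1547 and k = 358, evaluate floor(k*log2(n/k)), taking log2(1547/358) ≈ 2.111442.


log2(n/k) = log2(1547/358) ≈ 2.111442.
k*log2(n/k) ≈ 358*2.111442 = 755.896236.
floor(755.896236) = 755.

755


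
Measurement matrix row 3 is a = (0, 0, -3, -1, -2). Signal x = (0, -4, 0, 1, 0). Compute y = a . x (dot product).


Non-zero terms: ['0*-4', '-1*1']
Products: [0, -1]
y = sum = -1.

-1


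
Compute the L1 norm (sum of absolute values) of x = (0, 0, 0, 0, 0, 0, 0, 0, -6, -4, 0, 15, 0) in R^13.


Non-zero entries: [(8, -6), (9, -4), (11, 15)]
Absolute values: [6, 4, 15]
||x||_1 = sum = 25.

25


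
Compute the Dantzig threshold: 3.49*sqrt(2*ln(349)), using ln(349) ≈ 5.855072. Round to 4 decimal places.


ln(349) ≈ 5.855072.
2*ln(n) ≈ 11.710144.
sqrt(2*ln(n)) ≈ sqrt(11.710144) ≈ 3.422009.
threshold ≈ 3.49*3.422009 = 11.94281141 ≈ 11.9428.

11.9428


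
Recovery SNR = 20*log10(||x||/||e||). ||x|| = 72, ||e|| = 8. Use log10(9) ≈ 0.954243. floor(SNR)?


||x||/||e|| = 72/8 = 9.
log10(9) ≈ 0.954243.
20*log10(||x||/||e||) ≈ 20*0.954243 = 19.08486.
floor(19.08486) = 19.

19


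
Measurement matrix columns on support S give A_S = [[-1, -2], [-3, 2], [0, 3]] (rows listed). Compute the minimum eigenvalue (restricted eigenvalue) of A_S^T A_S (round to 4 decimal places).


A_S^T A_S = [[10, -4], [-4, 17]].
trace = 27.
det = 154.
disc = trace^2 - 4*det = 729 - 4*154 = 113.
sqrt(113) ≈ 10.630146.
lam_min = (27 - sqrt(113))/2 ≈ (27 - 10.630146)/2 = 8.184927 ≈ 8.1849.

8.1849


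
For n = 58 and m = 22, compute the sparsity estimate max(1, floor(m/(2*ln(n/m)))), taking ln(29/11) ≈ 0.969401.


n/m = 58/22 = 29/11.
ln(n/m) ≈ 0.969401.
2*ln(n/m) ≈ 1.938802.
m/(2*ln(n/m)) ≈ 22/1.938802 ≈ 11.3472.
floor = 11.
k_max = max(1, 11) = 11.

11


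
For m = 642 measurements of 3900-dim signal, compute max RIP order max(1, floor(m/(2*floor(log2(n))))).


floor(log2(3900)) = 11.
2*11 = 22.
m/(2*floor(log2(n))) = 642/22 ≈ 29.1818.
floor = 29.
k = max(1, 29) = 29.

29


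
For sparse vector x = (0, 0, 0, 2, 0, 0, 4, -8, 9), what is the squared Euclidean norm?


Non-zero entries: [(3, 2), (6, 4), (7, -8), (8, 9)]
Squares: [4, 16, 64, 81]
||x||_2^2 = sum = 165.

165


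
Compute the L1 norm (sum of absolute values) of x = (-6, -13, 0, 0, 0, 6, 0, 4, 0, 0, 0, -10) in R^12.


Non-zero entries: [(0, -6), (1, -13), (5, 6), (7, 4), (11, -10)]
Absolute values: [6, 13, 6, 4, 10]
||x||_1 = sum = 39.

39


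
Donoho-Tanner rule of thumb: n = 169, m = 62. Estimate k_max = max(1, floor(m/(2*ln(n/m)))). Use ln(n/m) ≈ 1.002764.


n/m = 169/62.
ln(n/m) ≈ 1.002764.
2*ln(n/m) ≈ 2.005528.
m/(2*ln(n/m)) ≈ 62/2.005528 ≈ 30.9146.
floor = 30.
k_max = max(1, 30) = 30.

30


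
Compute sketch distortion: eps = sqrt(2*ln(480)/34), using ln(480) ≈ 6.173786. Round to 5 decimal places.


ln(480) ≈ 6.173786.
2*ln(N)/m ≈ 2*6.173786/34 ≈ 0.36316388.
eps = sqrt(0.36316388) ≈ 0.6026308 ≈ 0.60263.

0.60263


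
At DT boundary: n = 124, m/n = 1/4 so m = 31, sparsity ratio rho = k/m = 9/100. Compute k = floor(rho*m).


m = 1/4*124 = 31.
rho = 9/100.
rho*m = 9/100*31 = 2.79.
k = floor(2.79) = 2.

2


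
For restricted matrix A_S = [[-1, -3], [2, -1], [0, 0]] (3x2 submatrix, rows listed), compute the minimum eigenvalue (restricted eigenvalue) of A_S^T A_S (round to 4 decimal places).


A_S^T A_S = [[5, 1], [1, 10]].
trace = 15.
det = 49.
disc = trace^2 - 4*det = 225 - 4*49 = 29.
sqrt(29) ≈ 5.385165.
lam_min = (15 - sqrt(29))/2 ≈ (15 - 5.385165)/2 = 4.8074175 ≈ 4.8074.

4.8074


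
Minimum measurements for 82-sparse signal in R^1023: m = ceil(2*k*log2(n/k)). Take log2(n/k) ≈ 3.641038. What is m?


log2(n/k) = log2(1023/82) ≈ 3.641038.
2*k*log2(n/k) ≈ 2*82*3.641038 = 597.130232.
m = ceil(597.130232) = 598.

598


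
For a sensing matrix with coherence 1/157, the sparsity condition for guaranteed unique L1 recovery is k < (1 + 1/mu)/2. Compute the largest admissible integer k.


1/mu = 157.
1 + 1/mu = 158.
(1 + 1/mu)/2 = 79 is an integer and the inequality is strict, so k_max = 79 - 1 = 78.

78


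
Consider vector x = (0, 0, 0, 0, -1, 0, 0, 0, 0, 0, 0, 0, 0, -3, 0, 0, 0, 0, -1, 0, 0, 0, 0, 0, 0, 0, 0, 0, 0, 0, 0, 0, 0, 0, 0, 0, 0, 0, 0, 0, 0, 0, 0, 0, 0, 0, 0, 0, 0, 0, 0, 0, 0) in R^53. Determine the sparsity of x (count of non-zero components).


Non-zero positions: [4, 13, 18].
Sparsity = 3.

3


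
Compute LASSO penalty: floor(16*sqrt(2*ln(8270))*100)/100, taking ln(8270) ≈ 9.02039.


ln(8270) ≈ 9.02039.
2*ln(n) ≈ 18.04078.
sqrt(2*ln(n)) ≈ sqrt(18.04078) ≈ 4.247444.
lambda ≈ 16*4.247444 = 67.959104.
floor(lambda*100)/100 = 67.95.

67.95


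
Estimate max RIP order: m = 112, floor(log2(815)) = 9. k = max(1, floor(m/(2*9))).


floor(log2(815)) = 9.
2*9 = 18.
m/(2*floor(log2(n))) = 112/18 ≈ 6.2222.
floor = 6.
k = max(1, 6) = 6.

6


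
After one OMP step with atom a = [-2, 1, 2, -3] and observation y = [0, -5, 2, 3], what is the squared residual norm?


a^T a = 18.
a^T y = -10.
coeff = -10/18 = -5/9.
||r||^2 = 292/9.

292/9


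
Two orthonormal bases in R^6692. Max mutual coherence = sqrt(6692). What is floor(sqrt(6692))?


81^2 = 6561 <= 6692 < 6724 = 82^2, so 81 <= sqrt(6692) < 82.
floor(sqrt(6692)) = 81.

81


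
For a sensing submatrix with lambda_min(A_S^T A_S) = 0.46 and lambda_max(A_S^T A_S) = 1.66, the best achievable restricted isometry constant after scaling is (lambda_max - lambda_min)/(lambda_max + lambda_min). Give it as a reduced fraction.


lambda_max - lambda_min = 1.66 - 0.46 = 1.20.
lambda_max + lambda_min = 1.66 + 0.46 = 2.12.
delta = 1.20/2.12 = 120/212 = 30/53.

30/53


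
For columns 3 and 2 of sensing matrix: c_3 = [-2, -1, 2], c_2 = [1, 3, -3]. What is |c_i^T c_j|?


Inner product: -2*1 + -1*3 + 2*-3
Products: [-2, -3, -6]
Sum = -11.
|dot| = 11.

11


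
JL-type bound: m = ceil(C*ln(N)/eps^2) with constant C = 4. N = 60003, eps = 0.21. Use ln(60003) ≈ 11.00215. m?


ln(60003) ≈ 11.00215.
eps^2 = 0.21^2 = 0.0441.
C*ln(N)/eps^2 ≈ 4*11.00215/0.0441 ≈ 997.9274.
m = ceil(997.9274) = 998.

998


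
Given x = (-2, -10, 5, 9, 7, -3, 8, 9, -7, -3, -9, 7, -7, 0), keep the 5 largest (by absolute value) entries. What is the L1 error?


Sorted |x_i| descending: [10, 9, 9, 9, 8, 7, 7, 7, 7, 5, 3, 3, 2, 0]
Keep top 5: [10, 9, 9, 9, 8]
Tail entries: [7, 7, 7, 7, 5, 3, 3, 2, 0]
L1 error = sum of tail = 41.

41


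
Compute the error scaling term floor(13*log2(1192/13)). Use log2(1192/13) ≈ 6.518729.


log2(n/k) = log2(1192/13) ≈ 6.518729.
k*log2(n/k) ≈ 13*6.518729 = 84.743477.
floor(84.743477) = 84.

84


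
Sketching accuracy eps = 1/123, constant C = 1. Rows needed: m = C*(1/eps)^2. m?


1/eps = 123.
(1/eps)^2 = 15129.
m = 1*15129 = 15129.

15129


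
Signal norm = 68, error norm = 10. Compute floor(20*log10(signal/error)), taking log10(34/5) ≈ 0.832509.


||x||/||e|| = 68/10 = 34/5.
log10(34/5) ≈ 0.832509.
20*log10(||x||/||e||) ≈ 20*0.832509 = 16.65018.
floor(16.65018) = 16.

16


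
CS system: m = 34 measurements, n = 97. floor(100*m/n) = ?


100*m/n = 100*34/97 ≈ 35.0515.
floor = 35.

35


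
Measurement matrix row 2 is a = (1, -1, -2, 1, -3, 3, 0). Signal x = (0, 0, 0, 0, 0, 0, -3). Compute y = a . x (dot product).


Non-zero terms: ['0*-3']
Products: [0]
y = sum = 0.

0


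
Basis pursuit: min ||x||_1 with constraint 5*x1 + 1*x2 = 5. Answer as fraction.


Axis intercepts:
  x1 = 1, x2 = 0: L1 = 1
  x1 = 0, x2 = 5: L1 = 5
x* = (1, 0)
||x*||_1 = 1.

1


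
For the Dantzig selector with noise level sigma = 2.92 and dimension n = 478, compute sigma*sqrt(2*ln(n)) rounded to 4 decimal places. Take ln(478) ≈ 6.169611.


ln(478) ≈ 6.169611.
2*ln(n) ≈ 12.339222.
sqrt(2*ln(n)) ≈ sqrt(12.339222) ≈ 3.512723.
threshold ≈ 2.92*3.512723 = 10.25715116 ≈ 10.2572.

10.2572


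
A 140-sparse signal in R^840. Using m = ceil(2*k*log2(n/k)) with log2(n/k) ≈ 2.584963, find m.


log2(n/k) = log2(840/140) ≈ 2.584963.
2*k*log2(n/k) ≈ 2*140*2.584963 = 723.78964.
m = ceil(723.78964) = 724.

724


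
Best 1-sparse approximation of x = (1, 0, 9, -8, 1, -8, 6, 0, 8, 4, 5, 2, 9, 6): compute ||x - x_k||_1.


Sorted |x_i| descending: [9, 9, 8, 8, 8, 6, 6, 5, 4, 2, 1, 1, 0, 0]
Keep top 1: [9]
Tail entries: [9, 8, 8, 8, 6, 6, 5, 4, 2, 1, 1, 0, 0]
L1 error = sum of tail = 58.

58


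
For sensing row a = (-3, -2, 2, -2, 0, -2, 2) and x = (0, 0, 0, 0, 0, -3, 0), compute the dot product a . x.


Non-zero terms: ['-2*-3']
Products: [6]
y = sum = 6.

6


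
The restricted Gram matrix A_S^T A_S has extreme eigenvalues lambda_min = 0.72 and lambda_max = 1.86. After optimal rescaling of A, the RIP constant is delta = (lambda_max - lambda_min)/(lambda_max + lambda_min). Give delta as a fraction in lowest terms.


lambda_max - lambda_min = 1.86 - 0.72 = 1.14.
lambda_max + lambda_min = 1.86 + 0.72 = 2.58.
delta = 1.14/2.58 = 114/258 = 19/43.

19/43


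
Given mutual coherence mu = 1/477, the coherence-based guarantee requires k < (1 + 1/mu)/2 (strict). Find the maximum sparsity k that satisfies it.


1/mu = 477.
1 + 1/mu = 478.
(1 + 1/mu)/2 = 239 is an integer and the inequality is strict, so k_max = 239 - 1 = 238.

238


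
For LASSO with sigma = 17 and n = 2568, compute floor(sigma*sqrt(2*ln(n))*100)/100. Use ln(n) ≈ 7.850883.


ln(2568) ≈ 7.850883.
2*ln(n) ≈ 15.701766.
sqrt(2*ln(n)) ≈ sqrt(15.701766) ≈ 3.962545.
lambda ≈ 17*3.962545 = 67.363265.
floor(lambda*100)/100 = 67.36.

67.36


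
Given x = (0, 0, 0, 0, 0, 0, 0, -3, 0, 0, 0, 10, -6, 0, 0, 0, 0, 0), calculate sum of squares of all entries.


Non-zero entries: [(7, -3), (11, 10), (12, -6)]
Squares: [9, 100, 36]
||x||_2^2 = sum = 145.

145


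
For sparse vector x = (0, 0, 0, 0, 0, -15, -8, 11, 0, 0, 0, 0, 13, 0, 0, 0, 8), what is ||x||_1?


Non-zero entries: [(5, -15), (6, -8), (7, 11), (12, 13), (16, 8)]
Absolute values: [15, 8, 11, 13, 8]
||x||_1 = sum = 55.

55


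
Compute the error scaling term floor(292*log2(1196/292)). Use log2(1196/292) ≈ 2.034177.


log2(n/k) = log2(1196/292) ≈ 2.034177.
k*log2(n/k) ≈ 292*2.034177 = 593.979684.
floor(593.979684) = 593.

593


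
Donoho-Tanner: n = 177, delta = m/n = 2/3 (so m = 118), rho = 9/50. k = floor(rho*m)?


m = 2/3*177 = 118.
rho = 9/50.
rho*m = 9/50*118 = 21.24.
k = floor(21.24) = 21.

21


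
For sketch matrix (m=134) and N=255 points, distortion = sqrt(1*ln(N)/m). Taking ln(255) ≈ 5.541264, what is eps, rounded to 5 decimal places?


ln(255) ≈ 5.541264.
1*ln(N)/m ≈ 1*5.541264/134 ≈ 0.04135272.
eps = sqrt(0.04135272) ≈ 0.2033537 ≈ 0.20335.

0.20335


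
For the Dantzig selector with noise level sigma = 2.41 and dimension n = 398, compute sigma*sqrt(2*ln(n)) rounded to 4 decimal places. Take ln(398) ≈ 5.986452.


ln(398) ≈ 5.986452.
2*ln(n) ≈ 11.972904.
sqrt(2*ln(n)) ≈ sqrt(11.972904) ≈ 3.460188.
threshold ≈ 2.41*3.460188 = 8.33905308 ≈ 8.3391.

8.3391


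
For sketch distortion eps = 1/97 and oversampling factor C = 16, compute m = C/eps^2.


1/eps = 97.
(1/eps)^2 = 9409.
m = 16*9409 = 150544.

150544


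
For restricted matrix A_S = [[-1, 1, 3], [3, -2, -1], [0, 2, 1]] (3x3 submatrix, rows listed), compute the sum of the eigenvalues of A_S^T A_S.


Sum of eigenvalues of A_S^T A_S = trace(A_S^T A_S) = sum of squared column norms of A_S.
A_S^T A_S diagonal: [10, 9, 11].
trace = 10 + 9 + 11 = 30.

30


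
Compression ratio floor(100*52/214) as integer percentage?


100*m/n = 100*52/214 ≈ 24.2991.
floor = 24.

24


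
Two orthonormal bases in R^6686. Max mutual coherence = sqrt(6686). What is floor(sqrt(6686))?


81^2 = 6561 <= 6686 < 6724 = 82^2, so 81 <= sqrt(6686) < 82.
floor(sqrt(6686)) = 81.

81


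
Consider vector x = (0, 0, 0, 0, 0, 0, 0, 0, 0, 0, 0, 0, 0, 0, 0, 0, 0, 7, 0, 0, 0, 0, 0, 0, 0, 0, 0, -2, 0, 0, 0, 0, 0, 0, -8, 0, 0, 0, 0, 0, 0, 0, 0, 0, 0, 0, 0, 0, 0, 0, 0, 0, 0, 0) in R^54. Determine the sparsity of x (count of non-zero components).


Non-zero positions: [17, 27, 34].
Sparsity = 3.

3


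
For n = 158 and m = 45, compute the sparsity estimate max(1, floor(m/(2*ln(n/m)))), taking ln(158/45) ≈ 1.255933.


n/m = 158/45.
ln(n/m) ≈ 1.255933.
2*ln(n/m) ≈ 2.511866.
m/(2*ln(n/m)) ≈ 45/2.511866 ≈ 17.915.
floor = 17.
k_max = max(1, 17) = 17.

17


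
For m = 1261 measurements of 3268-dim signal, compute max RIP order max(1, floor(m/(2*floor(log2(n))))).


floor(log2(3268)) = 11.
2*11 = 22.
m/(2*floor(log2(n))) = 1261/22 ≈ 57.3182.
floor = 57.
k = max(1, 57) = 57.

57


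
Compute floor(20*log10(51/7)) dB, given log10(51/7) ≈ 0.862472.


||x||/||e|| = 51/7.
log10(51/7) ≈ 0.862472.
20*log10(||x||/||e||) ≈ 20*0.862472 = 17.24944.
floor(17.24944) = 17.

17


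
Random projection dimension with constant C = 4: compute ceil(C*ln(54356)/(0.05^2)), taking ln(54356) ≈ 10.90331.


ln(54356) ≈ 10.90331.
eps^2 = 0.05^2 = 0.0025.
C*ln(N)/eps^2 ≈ 4*10.90331/0.0025 ≈ 17445.296.
m = ceil(17445.296) = 17446.

17446


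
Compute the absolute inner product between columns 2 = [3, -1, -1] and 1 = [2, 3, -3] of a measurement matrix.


Inner product: 3*2 + -1*3 + -1*-3
Products: [6, -3, 3]
Sum = 6.
|dot| = 6.

6


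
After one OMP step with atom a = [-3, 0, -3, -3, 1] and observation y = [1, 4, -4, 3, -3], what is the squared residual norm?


a^T a = 28.
a^T y = -3.
coeff = -3/28 = -3/28.
||r||^2 = 1419/28.

1419/28


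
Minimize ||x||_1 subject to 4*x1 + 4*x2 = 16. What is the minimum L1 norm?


Axis intercepts:
  x1 = 4, x2 = 0: L1 = 4
  x1 = 0, x2 = 4: L1 = 4
x* = (4, 0)
||x*||_1 = 4.

4


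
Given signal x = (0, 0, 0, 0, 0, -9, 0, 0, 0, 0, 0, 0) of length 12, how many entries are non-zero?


Non-zero positions: [5].
Sparsity = 1.

1


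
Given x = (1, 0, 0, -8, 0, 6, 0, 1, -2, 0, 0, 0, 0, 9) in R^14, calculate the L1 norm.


Non-zero entries: [(0, 1), (3, -8), (5, 6), (7, 1), (8, -2), (13, 9)]
Absolute values: [1, 8, 6, 1, 2, 9]
||x||_1 = sum = 27.

27


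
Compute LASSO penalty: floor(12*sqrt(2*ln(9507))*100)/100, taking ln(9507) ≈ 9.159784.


ln(9507) ≈ 9.159784.
2*ln(n) ≈ 18.319568.
sqrt(2*ln(n)) ≈ sqrt(18.319568) ≈ 4.280136.
lambda ≈ 12*4.280136 = 51.361632.
floor(lambda*100)/100 = 51.36.

51.36


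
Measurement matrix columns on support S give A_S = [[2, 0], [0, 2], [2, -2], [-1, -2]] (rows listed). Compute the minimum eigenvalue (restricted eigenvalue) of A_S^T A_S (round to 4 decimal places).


A_S^T A_S = [[9, -2], [-2, 12]].
trace = 21.
det = 104.
disc = trace^2 - 4*det = 441 - 4*104 = 25.
sqrt(25) = 5.
lam_min = (21 - 5)/2 = 8 = 8.0000.

8.0000


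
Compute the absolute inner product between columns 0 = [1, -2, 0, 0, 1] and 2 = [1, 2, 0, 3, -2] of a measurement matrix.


Inner product: 1*1 + -2*2 + 0*0 + 0*3 + 1*-2
Products: [1, -4, 0, 0, -2]
Sum = -5.
|dot| = 5.

5


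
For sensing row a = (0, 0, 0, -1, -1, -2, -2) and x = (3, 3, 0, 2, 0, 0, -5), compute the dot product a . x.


Non-zero terms: ['0*3', '0*3', '-1*2', '-2*-5']
Products: [0, 0, -2, 10]
y = sum = 8.

8


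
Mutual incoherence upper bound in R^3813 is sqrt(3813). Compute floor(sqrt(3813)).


61^2 = 3721 <= 3813 < 3844 = 62^2, so 61 <= sqrt(3813) < 62.
floor(sqrt(3813)) = 61.

61


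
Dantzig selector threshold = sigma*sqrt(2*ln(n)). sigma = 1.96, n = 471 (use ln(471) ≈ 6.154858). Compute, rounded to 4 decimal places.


ln(471) ≈ 6.154858.
2*ln(n) ≈ 12.309716.
sqrt(2*ln(n)) ≈ sqrt(12.309716) ≈ 3.50852.
threshold ≈ 1.96*3.50852 = 6.8766992 ≈ 6.8767.

6.8767


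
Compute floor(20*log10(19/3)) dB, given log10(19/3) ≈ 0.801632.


||x||/||e|| = 19/3.
log10(19/3) ≈ 0.801632.
20*log10(||x||/||e||) ≈ 20*0.801632 = 16.03264.
floor(16.03264) = 16.

16


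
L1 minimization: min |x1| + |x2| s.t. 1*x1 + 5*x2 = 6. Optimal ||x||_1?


Axis intercepts:
  x1 = 6, x2 = 0: L1 = 6
  x1 = 0, x2 = 6/5: L1 = 6/5
x* = (0, 6/5)
||x*||_1 = 6/5.

6/5


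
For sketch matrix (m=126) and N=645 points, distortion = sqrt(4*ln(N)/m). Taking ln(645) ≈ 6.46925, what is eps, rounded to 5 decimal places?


ln(645) ≈ 6.46925.
4*ln(N)/m ≈ 4*6.46925/126 ≈ 0.20537302.
eps = sqrt(0.20537302) ≈ 0.453181 ≈ 0.45318.

0.45318


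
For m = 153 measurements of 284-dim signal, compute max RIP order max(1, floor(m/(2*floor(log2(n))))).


floor(log2(284)) = 8.
2*8 = 16.
m/(2*floor(log2(n))) = 153/16 ≈ 9.5625.
floor = 9.
k = max(1, 9) = 9.

9


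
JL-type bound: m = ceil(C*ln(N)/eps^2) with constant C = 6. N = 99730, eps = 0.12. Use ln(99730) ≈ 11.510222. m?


ln(99730) ≈ 11.510222.
eps^2 = 0.12^2 = 0.0144.
C*ln(N)/eps^2 ≈ 6*11.510222/0.0144 ≈ 4795.9258.
m = ceil(4795.9258) = 4796.

4796


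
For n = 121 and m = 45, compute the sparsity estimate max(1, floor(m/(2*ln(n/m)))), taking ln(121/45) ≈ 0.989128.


n/m = 121/45.
ln(n/m) ≈ 0.989128.
2*ln(n/m) ≈ 1.978256.
m/(2*ln(n/m)) ≈ 45/1.978256 ≈ 22.7473.
floor = 22.
k_max = max(1, 22) = 22.

22


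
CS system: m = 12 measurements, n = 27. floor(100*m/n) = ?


100*m/n = 100*12/27 ≈ 44.4444.
floor = 44.

44


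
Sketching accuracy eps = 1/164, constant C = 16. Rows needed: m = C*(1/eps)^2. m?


1/eps = 164.
(1/eps)^2 = 26896.
m = 16*26896 = 430336.

430336


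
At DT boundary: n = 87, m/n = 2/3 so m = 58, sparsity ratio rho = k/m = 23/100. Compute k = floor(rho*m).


m = 2/3*87 = 58.
rho = 23/100.
rho*m = 23/100*58 = 13.34.
k = floor(13.34) = 13.

13


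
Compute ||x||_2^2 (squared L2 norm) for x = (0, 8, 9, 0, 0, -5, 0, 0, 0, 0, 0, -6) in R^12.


Non-zero entries: [(1, 8), (2, 9), (5, -5), (11, -6)]
Squares: [64, 81, 25, 36]
||x||_2^2 = sum = 206.

206


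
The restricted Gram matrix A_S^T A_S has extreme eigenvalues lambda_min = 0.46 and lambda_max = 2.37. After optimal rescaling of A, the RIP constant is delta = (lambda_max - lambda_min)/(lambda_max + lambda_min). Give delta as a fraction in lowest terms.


lambda_max - lambda_min = 2.37 - 0.46 = 1.91.
lambda_max + lambda_min = 2.37 + 0.46 = 2.83.
delta = 1.91/2.83 = 191/283.

191/283


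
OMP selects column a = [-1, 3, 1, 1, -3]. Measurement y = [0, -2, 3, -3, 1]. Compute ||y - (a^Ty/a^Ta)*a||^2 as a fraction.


a^T a = 21.
a^T y = -9.
coeff = -9/21 = -3/7.
||r||^2 = 134/7.

134/7


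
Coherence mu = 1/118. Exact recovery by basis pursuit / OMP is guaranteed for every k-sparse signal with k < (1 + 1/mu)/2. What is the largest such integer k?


1/mu = 118.
1 + 1/mu = 119.
(1 + 1/mu)/2 = 59.5 is not an integer, so k_max = floor(59.5) = 59.

59


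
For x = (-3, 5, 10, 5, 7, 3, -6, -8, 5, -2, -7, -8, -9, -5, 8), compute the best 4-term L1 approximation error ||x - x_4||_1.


Sorted |x_i| descending: [10, 9, 8, 8, 8, 7, 7, 6, 5, 5, 5, 5, 3, 3, 2]
Keep top 4: [10, 9, 8, 8]
Tail entries: [8, 7, 7, 6, 5, 5, 5, 5, 3, 3, 2]
L1 error = sum of tail = 56.

56


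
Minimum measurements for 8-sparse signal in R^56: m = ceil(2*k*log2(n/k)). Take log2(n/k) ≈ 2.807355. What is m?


log2(n/k) = log2(56/8) ≈ 2.807355.
2*k*log2(n/k) ≈ 2*8*2.807355 = 44.91768.
m = ceil(44.91768) = 45.

45


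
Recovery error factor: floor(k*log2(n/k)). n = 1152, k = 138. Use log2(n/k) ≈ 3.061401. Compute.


log2(n/k) = log2(1152/138) ≈ 3.061401.
k*log2(n/k) ≈ 138*3.061401 = 422.473338.
floor(422.473338) = 422.

422


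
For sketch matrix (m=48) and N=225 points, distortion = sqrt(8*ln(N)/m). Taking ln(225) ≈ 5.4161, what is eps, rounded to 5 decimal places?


ln(225) ≈ 5.4161.
8*ln(N)/m ≈ 8*5.4161/48 ≈ 0.90268333.
eps = sqrt(0.90268333) ≈ 0.9500965 ≈ 0.95010.

0.95010


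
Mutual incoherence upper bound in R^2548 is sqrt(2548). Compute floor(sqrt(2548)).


50^2 = 2500 <= 2548 < 2601 = 51^2, so 50 <= sqrt(2548) < 51.
floor(sqrt(2548)) = 50.

50


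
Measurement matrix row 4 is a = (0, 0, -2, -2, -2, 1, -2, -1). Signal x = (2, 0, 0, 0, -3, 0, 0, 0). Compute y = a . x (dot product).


Non-zero terms: ['0*2', '-2*-3']
Products: [0, 6]
y = sum = 6.

6


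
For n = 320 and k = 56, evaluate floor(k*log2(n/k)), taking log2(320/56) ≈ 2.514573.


log2(n/k) = log2(320/56) ≈ 2.514573.
k*log2(n/k) ≈ 56*2.514573 = 140.816088.
floor(140.816088) = 140.

140


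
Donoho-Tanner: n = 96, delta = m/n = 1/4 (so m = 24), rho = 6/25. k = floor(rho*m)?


m = 1/4*96 = 24.
rho = 6/25.
rho*m = 6/25*24 = 5.76.
k = floor(5.76) = 5.

5


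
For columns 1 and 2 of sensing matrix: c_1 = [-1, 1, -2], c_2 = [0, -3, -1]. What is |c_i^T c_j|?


Inner product: -1*0 + 1*-3 + -2*-1
Products: [0, -3, 2]
Sum = -1.
|dot| = 1.

1


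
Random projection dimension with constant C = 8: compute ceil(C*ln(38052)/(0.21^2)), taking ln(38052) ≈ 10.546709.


ln(38052) ≈ 10.546709.
eps^2 = 0.21^2 = 0.0441.
C*ln(N)/eps^2 ≈ 8*10.546709/0.0441 ≈ 1913.2352.
m = ceil(1913.2352) = 1914.

1914


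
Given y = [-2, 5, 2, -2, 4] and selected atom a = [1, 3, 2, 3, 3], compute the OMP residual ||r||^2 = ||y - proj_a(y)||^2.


a^T a = 32.
a^T y = 23.
coeff = 23/32 = 23/32.
||r||^2 = 1167/32.

1167/32


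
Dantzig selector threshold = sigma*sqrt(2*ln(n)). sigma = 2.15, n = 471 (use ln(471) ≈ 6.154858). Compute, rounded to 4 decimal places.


ln(471) ≈ 6.154858.
2*ln(n) ≈ 12.309716.
sqrt(2*ln(n)) ≈ sqrt(12.309716) ≈ 3.50852.
threshold ≈ 2.15*3.50852 = 7.543318 ≈ 7.5433.

7.5433


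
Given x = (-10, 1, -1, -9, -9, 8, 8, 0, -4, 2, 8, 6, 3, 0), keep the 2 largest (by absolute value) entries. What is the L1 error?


Sorted |x_i| descending: [10, 9, 9, 8, 8, 8, 6, 4, 3, 2, 1, 1, 0, 0]
Keep top 2: [10, 9]
Tail entries: [9, 8, 8, 8, 6, 4, 3, 2, 1, 1, 0, 0]
L1 error = sum of tail = 50.

50


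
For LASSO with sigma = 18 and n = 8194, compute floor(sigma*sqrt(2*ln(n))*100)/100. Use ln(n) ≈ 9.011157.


ln(8194) ≈ 9.011157.
2*ln(n) ≈ 18.022314.
sqrt(2*ln(n)) ≈ sqrt(18.022314) ≈ 4.24527.
lambda ≈ 18*4.24527 = 76.41486.
floor(lambda*100)/100 = 76.41.

76.41


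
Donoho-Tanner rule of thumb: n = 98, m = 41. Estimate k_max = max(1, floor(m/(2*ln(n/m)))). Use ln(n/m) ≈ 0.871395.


n/m = 98/41.
ln(n/m) ≈ 0.871395.
2*ln(n/m) ≈ 1.74279.
m/(2*ln(n/m)) ≈ 41/1.74279 ≈ 23.5255.
floor = 23.
k_max = max(1, 23) = 23.

23


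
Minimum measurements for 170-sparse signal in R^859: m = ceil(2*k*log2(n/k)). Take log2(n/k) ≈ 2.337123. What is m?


log2(n/k) = log2(859/170) ≈ 2.337123.
2*k*log2(n/k) ≈ 2*170*2.337123 = 794.62182.
m = ceil(794.62182) = 795.

795


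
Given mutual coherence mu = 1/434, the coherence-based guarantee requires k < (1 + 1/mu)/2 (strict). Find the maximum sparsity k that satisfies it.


1/mu = 434.
1 + 1/mu = 435.
(1 + 1/mu)/2 = 217.5 is not an integer, so k_max = floor(217.5) = 217.

217


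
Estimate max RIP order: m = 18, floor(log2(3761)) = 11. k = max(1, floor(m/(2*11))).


floor(log2(3761)) = 11.
2*11 = 22.
m/(2*floor(log2(n))) = 18/22 ≈ 0.8182.
floor = 0.
k = max(1, 0) = 1.

1


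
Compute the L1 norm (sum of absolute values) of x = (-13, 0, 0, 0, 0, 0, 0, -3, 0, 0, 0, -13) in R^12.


Non-zero entries: [(0, -13), (7, -3), (11, -13)]
Absolute values: [13, 3, 13]
||x||_1 = sum = 29.

29


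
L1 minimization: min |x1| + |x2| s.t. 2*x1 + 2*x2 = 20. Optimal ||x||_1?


Axis intercepts:
  x1 = 10, x2 = 0: L1 = 10
  x1 = 0, x2 = 10: L1 = 10
x* = (10, 0)
||x*||_1 = 10.

10


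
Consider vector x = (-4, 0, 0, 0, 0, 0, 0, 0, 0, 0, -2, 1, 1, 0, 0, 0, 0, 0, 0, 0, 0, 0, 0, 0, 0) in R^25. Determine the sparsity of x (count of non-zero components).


Non-zero positions: [0, 10, 11, 12].
Sparsity = 4.

4


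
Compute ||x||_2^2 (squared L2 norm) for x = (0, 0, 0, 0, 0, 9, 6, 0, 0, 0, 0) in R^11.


Non-zero entries: [(5, 9), (6, 6)]
Squares: [81, 36]
||x||_2^2 = sum = 117.

117


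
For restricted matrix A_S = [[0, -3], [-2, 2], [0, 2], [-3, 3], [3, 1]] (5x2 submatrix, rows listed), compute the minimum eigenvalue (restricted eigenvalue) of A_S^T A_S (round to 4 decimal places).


A_S^T A_S = [[22, -10], [-10, 27]].
trace = 49.
det = 494.
disc = trace^2 - 4*det = 2401 - 4*494 = 425.
sqrt(425) ≈ 20.615528.
lam_min = (49 - sqrt(425))/2 ≈ (49 - 20.615528)/2 = 14.192236 ≈ 14.1922.

14.1922


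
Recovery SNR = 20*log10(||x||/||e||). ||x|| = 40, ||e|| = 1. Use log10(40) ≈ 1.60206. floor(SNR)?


||x||/||e|| = 40/1 = 40.
log10(40) ≈ 1.60206.
20*log10(||x||/||e||) ≈ 20*1.60206 = 32.0412.
floor(32.0412) = 32.

32


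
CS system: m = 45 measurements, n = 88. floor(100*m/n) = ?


100*m/n = 100*45/88 ≈ 51.1364.
floor = 51.

51


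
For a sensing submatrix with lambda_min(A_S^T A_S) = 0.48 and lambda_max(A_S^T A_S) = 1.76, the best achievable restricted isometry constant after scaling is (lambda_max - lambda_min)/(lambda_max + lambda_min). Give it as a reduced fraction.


lambda_max - lambda_min = 1.76 - 0.48 = 1.28.
lambda_max + lambda_min = 1.76 + 0.48 = 2.24.
delta = 1.28/2.24 = 128/224 = 4/7.

4/7


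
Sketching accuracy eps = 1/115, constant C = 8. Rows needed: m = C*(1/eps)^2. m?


1/eps = 115.
(1/eps)^2 = 13225.
m = 8*13225 = 105800.

105800


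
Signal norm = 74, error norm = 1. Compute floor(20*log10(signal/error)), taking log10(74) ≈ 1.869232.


||x||/||e|| = 74/1 = 74.
log10(74) ≈ 1.869232.
20*log10(||x||/||e||) ≈ 20*1.869232 = 37.38464.
floor(37.38464) = 37.

37


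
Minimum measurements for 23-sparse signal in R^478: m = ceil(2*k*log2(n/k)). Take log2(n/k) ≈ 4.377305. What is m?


log2(n/k) = log2(478/23) ≈ 4.377305.
2*k*log2(n/k) ≈ 2*23*4.377305 = 201.35603.
m = ceil(201.35603) = 202.

202


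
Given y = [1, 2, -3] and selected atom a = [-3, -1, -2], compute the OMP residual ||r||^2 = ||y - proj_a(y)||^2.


a^T a = 14.
a^T y = 1.
coeff = 1/14 = 1/14.
||r||^2 = 195/14.

195/14


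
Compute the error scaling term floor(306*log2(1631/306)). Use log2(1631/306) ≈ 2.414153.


log2(n/k) = log2(1631/306) ≈ 2.414153.
k*log2(n/k) ≈ 306*2.414153 = 738.730818.
floor(738.730818) = 738.

738


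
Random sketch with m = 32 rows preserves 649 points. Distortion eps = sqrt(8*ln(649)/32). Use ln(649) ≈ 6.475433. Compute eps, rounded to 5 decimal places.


ln(649) ≈ 6.475433.
8*ln(N)/m ≈ 8*6.475433/32 ≈ 1.61885825.
eps = sqrt(1.61885825) ≈ 1.2723436 ≈ 1.27234.

1.27234


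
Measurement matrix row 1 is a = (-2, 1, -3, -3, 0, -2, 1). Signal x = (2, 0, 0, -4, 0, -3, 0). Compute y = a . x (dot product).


Non-zero terms: ['-2*2', '-3*-4', '-2*-3']
Products: [-4, 12, 6]
y = sum = 14.

14


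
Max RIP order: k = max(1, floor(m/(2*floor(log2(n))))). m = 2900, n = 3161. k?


floor(log2(3161)) = 11.
2*11 = 22.
m/(2*floor(log2(n))) = 2900/22 ≈ 131.8182.
floor = 131.
k = max(1, 131) = 131.

131


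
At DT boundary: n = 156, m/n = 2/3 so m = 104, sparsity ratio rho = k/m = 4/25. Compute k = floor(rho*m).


m = 2/3*156 = 104.
rho = 4/25.
rho*m = 4/25*104 = 16.64.
k = floor(16.64) = 16.

16


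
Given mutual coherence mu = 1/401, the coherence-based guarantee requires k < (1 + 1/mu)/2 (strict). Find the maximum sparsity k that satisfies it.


1/mu = 401.
1 + 1/mu = 402.
(1 + 1/mu)/2 = 201 is an integer and the inequality is strict, so k_max = 201 - 1 = 200.

200


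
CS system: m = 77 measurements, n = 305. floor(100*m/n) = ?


100*m/n = 100*77/305 ≈ 25.2459.
floor = 25.

25


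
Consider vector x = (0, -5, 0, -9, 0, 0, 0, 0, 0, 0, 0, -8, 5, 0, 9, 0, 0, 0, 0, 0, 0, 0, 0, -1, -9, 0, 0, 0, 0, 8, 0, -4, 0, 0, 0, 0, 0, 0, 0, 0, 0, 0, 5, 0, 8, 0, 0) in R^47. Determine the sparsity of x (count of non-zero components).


Non-zero positions: [1, 3, 11, 12, 14, 23, 24, 29, 31, 42, 44].
Sparsity = 11.

11


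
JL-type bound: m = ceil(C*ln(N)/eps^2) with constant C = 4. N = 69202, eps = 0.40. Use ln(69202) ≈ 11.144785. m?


ln(69202) ≈ 11.144785.
eps^2 = 0.40^2 = 0.16.
C*ln(N)/eps^2 ≈ 4*11.144785/0.16 ≈ 278.6196.
m = ceil(278.6196) = 279.

279


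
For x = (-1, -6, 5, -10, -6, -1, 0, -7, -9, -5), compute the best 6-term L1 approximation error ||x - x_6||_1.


Sorted |x_i| descending: [10, 9, 7, 6, 6, 5, 5, 1, 1, 0]
Keep top 6: [10, 9, 7, 6, 6, 5]
Tail entries: [5, 1, 1, 0]
L1 error = sum of tail = 7.

7


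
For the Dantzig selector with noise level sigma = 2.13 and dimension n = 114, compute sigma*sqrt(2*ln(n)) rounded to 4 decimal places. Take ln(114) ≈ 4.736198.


ln(114) ≈ 4.736198.
2*ln(n) ≈ 9.472396.
sqrt(2*ln(n)) ≈ sqrt(9.472396) ≈ 3.077726.
threshold ≈ 2.13*3.077726 = 6.55555638 ≈ 6.5556.

6.5556


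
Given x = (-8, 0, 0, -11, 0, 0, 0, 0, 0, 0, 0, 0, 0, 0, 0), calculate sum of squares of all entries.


Non-zero entries: [(0, -8), (3, -11)]
Squares: [64, 121]
||x||_2^2 = sum = 185.

185


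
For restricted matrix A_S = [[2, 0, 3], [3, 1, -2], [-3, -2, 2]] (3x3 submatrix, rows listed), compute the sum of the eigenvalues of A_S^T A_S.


Sum of eigenvalues of A_S^T A_S = trace(A_S^T A_S) = sum of squared column norms of A_S.
A_S^T A_S diagonal: [22, 5, 17].
trace = 22 + 5 + 17 = 44.

44


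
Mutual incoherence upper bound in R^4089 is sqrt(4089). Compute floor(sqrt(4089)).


63^2 = 3969 <= 4089 < 4096 = 64^2, so 63 <= sqrt(4089) < 64.
floor(sqrt(4089)) = 63.

63


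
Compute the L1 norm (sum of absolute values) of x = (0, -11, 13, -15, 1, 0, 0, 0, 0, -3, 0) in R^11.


Non-zero entries: [(1, -11), (2, 13), (3, -15), (4, 1), (9, -3)]
Absolute values: [11, 13, 15, 1, 3]
||x||_1 = sum = 43.

43


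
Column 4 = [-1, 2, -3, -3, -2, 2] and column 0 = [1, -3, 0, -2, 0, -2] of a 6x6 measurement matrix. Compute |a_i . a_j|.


Inner product: -1*1 + 2*-3 + -3*0 + -3*-2 + -2*0 + 2*-2
Products: [-1, -6, 0, 6, 0, -4]
Sum = -5.
|dot| = 5.

5


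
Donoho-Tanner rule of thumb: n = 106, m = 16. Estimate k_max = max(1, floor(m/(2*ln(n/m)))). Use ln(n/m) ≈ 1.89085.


n/m = 106/16 = 53/8.
ln(n/m) ≈ 1.89085.
2*ln(n/m) ≈ 3.7817.
m/(2*ln(n/m)) ≈ 16/3.7817 ≈ 4.2309.
floor = 4.
k_max = max(1, 4) = 4.

4


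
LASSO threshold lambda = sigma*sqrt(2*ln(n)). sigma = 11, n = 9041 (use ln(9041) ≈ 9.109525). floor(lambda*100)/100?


ln(9041) ≈ 9.109525.
2*ln(n) ≈ 18.21905.
sqrt(2*ln(n)) ≈ sqrt(18.21905) ≈ 4.268378.
lambda ≈ 11*4.268378 = 46.952158.
floor(lambda*100)/100 = 46.95.

46.95


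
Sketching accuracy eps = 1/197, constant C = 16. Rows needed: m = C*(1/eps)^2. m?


1/eps = 197.
(1/eps)^2 = 38809.
m = 16*38809 = 620944.

620944


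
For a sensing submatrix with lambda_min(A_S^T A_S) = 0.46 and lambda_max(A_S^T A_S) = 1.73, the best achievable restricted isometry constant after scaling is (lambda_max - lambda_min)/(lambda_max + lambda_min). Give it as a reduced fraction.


lambda_max - lambda_min = 1.73 - 0.46 = 1.27.
lambda_max + lambda_min = 1.73 + 0.46 = 2.19.
delta = 1.27/2.19 = 127/219.

127/219


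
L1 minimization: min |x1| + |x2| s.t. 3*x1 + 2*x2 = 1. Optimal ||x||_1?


Axis intercepts:
  x1 = 1/3, x2 = 0: L1 = 1/3
  x1 = 0, x2 = 1/2: L1 = 1/2
x* = (1/3, 0)
||x*||_1 = 1/3.

1/3


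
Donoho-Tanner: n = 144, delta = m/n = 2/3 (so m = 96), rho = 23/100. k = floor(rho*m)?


m = 2/3*144 = 96.
rho = 23/100.
rho*m = 23/100*96 = 22.08.
k = floor(22.08) = 22.

22


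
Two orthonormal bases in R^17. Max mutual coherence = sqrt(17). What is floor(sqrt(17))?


4^2 = 16 <= 17 < 25 = 5^2, so 4 <= sqrt(17) < 5.
floor(sqrt(17)) = 4.

4


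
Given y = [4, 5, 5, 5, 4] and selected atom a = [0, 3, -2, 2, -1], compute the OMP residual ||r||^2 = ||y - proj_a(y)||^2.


a^T a = 18.
a^T y = 11.
coeff = 11/18 = 11/18.
||r||^2 = 1805/18.

1805/18


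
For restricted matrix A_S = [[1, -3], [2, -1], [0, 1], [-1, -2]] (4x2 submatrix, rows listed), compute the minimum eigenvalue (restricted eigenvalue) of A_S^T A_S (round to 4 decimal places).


A_S^T A_S = [[6, -3], [-3, 15]].
trace = 21.
det = 81.
disc = trace^2 - 4*det = 441 - 4*81 = 117.
sqrt(117) ≈ 10.816654.
lam_min = (21 - sqrt(117))/2 ≈ (21 - 10.816654)/2 = 5.091673 ≈ 5.0917.

5.0917


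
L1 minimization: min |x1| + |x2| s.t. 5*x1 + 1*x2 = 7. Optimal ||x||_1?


Axis intercepts:
  x1 = 7/5, x2 = 0: L1 = 7/5
  x1 = 0, x2 = 7: L1 = 7
x* = (7/5, 0)
||x*||_1 = 7/5.

7/5


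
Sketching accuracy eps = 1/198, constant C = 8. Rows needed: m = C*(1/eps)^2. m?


1/eps = 198.
(1/eps)^2 = 39204.
m = 8*39204 = 313632.

313632


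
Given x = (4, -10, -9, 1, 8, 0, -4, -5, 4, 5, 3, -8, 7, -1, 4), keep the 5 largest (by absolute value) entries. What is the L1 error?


Sorted |x_i| descending: [10, 9, 8, 8, 7, 5, 5, 4, 4, 4, 4, 3, 1, 1, 0]
Keep top 5: [10, 9, 8, 8, 7]
Tail entries: [5, 5, 4, 4, 4, 4, 3, 1, 1, 0]
L1 error = sum of tail = 31.

31


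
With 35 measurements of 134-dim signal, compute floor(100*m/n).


100*m/n = 100*35/134 ≈ 26.1194.
floor = 26.

26


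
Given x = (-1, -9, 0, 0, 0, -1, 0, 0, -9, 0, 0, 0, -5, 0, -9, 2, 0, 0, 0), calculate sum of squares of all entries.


Non-zero entries: [(0, -1), (1, -9), (5, -1), (8, -9), (12, -5), (14, -9), (15, 2)]
Squares: [1, 81, 1, 81, 25, 81, 4]
||x||_2^2 = sum = 274.

274


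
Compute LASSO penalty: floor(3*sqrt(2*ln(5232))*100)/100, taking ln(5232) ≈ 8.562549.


ln(5232) ≈ 8.562549.
2*ln(n) ≈ 17.125098.
sqrt(2*ln(n)) ≈ sqrt(17.125098) ≈ 4.138248.
lambda ≈ 3*4.138248 = 12.414744.
floor(lambda*100)/100 = 12.41.

12.41


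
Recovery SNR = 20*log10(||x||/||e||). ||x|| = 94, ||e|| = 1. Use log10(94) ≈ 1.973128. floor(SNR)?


||x||/||e|| = 94/1 = 94.
log10(94) ≈ 1.973128.
20*log10(||x||/||e||) ≈ 20*1.973128 = 39.46256.
floor(39.46256) = 39.

39


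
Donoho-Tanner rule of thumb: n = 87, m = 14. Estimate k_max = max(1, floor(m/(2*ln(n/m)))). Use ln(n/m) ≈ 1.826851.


n/m = 87/14.
ln(n/m) ≈ 1.826851.
2*ln(n/m) ≈ 3.653702.
m/(2*ln(n/m)) ≈ 14/3.653702 ≈ 3.8317.
floor = 3.
k_max = max(1, 3) = 3.

3


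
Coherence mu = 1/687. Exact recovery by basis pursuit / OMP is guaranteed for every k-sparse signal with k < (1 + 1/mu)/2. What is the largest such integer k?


1/mu = 687.
1 + 1/mu = 688.
(1 + 1/mu)/2 = 344 is an integer and the inequality is strict, so k_max = 344 - 1 = 343.

343


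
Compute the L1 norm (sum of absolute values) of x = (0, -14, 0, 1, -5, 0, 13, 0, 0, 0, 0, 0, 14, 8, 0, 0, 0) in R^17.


Non-zero entries: [(1, -14), (3, 1), (4, -5), (6, 13), (12, 14), (13, 8)]
Absolute values: [14, 1, 5, 13, 14, 8]
||x||_1 = sum = 55.

55


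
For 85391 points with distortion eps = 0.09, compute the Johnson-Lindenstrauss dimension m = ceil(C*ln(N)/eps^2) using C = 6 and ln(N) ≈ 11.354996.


ln(85391) ≈ 11.354996.
eps^2 = 0.09^2 = 0.0081.
C*ln(N)/eps^2 ≈ 6*11.354996/0.0081 ≈ 8411.1081.
m = ceil(8411.1081) = 8412.

8412
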